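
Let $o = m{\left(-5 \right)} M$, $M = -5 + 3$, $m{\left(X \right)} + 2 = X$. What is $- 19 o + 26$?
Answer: $-240$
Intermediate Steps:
$m{\left(X \right)} = -2 + X$
$M = -2$
$o = 14$ ($o = \left(-2 - 5\right) \left(-2\right) = \left(-7\right) \left(-2\right) = 14$)
$- 19 o + 26 = \left(-19\right) 14 + 26 = -266 + 26 = -240$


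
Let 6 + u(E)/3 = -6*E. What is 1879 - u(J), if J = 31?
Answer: 2455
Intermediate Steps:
u(E) = -18 - 18*E (u(E) = -18 + 3*(-6*E) = -18 - 18*E)
1879 - u(J) = 1879 - (-18 - 18*31) = 1879 - (-18 - 558) = 1879 - 1*(-576) = 1879 + 576 = 2455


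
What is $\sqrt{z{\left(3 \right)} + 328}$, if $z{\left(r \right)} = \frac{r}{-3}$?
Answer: $\sqrt{327} \approx 18.083$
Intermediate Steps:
$z{\left(r \right)} = - \frac{r}{3}$ ($z{\left(r \right)} = r \left(- \frac{1}{3}\right) = - \frac{r}{3}$)
$\sqrt{z{\left(3 \right)} + 328} = \sqrt{\left(- \frac{1}{3}\right) 3 + 328} = \sqrt{-1 + 328} = \sqrt{327}$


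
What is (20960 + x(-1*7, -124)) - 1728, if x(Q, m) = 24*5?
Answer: 19352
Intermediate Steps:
x(Q, m) = 120
(20960 + x(-1*7, -124)) - 1728 = (20960 + 120) - 1728 = 21080 - 1728 = 19352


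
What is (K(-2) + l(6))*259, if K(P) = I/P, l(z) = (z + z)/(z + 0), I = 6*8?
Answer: -5698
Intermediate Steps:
I = 48
l(z) = 2 (l(z) = (2*z)/z = 2)
K(P) = 48/P
(K(-2) + l(6))*259 = (48/(-2) + 2)*259 = (48*(-½) + 2)*259 = (-24 + 2)*259 = -22*259 = -5698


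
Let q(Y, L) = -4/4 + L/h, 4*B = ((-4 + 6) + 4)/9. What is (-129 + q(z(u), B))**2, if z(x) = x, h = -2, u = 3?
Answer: 2436721/144 ≈ 16922.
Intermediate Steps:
B = 1/6 (B = (((-4 + 6) + 4)/9)/4 = ((2 + 4)*(1/9))/4 = (6*(1/9))/4 = (1/4)*(2/3) = 1/6 ≈ 0.16667)
q(Y, L) = -1 - L/2 (q(Y, L) = -4/4 + L/(-2) = -4*1/4 + L*(-1/2) = -1 - L/2)
(-129 + q(z(u), B))**2 = (-129 + (-1 - 1/2*1/6))**2 = (-129 + (-1 - 1/12))**2 = (-129 - 13/12)**2 = (-1561/12)**2 = 2436721/144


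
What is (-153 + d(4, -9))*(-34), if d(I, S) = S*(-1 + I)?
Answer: 6120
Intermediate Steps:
(-153 + d(4, -9))*(-34) = (-153 - 9*(-1 + 4))*(-34) = (-153 - 9*3)*(-34) = (-153 - 27)*(-34) = -180*(-34) = 6120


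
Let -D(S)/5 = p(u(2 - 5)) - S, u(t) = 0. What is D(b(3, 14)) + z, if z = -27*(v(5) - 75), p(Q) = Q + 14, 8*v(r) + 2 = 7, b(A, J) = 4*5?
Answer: 16305/8 ≈ 2038.1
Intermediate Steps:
b(A, J) = 20
v(r) = 5/8 (v(r) = -1/4 + (1/8)*7 = -1/4 + 7/8 = 5/8)
p(Q) = 14 + Q
D(S) = -70 + 5*S (D(S) = -5*((14 + 0) - S) = -5*(14 - S) = -70 + 5*S)
z = 16065/8 (z = -27*(5/8 - 75) = -27*(-595/8) = 16065/8 ≈ 2008.1)
D(b(3, 14)) + z = (-70 + 5*20) + 16065/8 = (-70 + 100) + 16065/8 = 30 + 16065/8 = 16305/8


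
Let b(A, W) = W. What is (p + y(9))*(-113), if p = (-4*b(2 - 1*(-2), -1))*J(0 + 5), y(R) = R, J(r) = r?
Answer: -3277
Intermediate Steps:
p = 20 (p = (-4*(-1))*(0 + 5) = 4*5 = 20)
(p + y(9))*(-113) = (20 + 9)*(-113) = 29*(-113) = -3277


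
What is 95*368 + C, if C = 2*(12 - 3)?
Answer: 34978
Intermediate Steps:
C = 18 (C = 2*9 = 18)
95*368 + C = 95*368 + 18 = 34960 + 18 = 34978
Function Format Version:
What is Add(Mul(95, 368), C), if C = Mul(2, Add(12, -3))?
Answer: 34978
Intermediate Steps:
C = 18 (C = Mul(2, 9) = 18)
Add(Mul(95, 368), C) = Add(Mul(95, 368), 18) = Add(34960, 18) = 34978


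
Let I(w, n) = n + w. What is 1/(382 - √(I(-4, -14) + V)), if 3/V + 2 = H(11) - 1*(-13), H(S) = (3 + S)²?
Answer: 26358/10069997 + I*√85629/10069997 ≈ 0.0026175 + 2.9059e-5*I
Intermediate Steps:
V = 1/69 (V = 3/(-2 + ((3 + 11)² - 1*(-13))) = 3/(-2 + (14² + 13)) = 3/(-2 + (196 + 13)) = 3/(-2 + 209) = 3/207 = 3*(1/207) = 1/69 ≈ 0.014493)
1/(382 - √(I(-4, -14) + V)) = 1/(382 - √((-14 - 4) + 1/69)) = 1/(382 - √(-18 + 1/69)) = 1/(382 - √(-1241/69)) = 1/(382 - I*√85629/69)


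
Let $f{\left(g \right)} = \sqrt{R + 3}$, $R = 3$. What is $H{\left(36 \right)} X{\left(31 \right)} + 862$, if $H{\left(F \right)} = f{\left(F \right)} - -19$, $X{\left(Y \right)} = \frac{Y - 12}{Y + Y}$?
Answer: $\frac{53805}{62} + \frac{19 \sqrt{6}}{62} \approx 868.57$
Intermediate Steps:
$X{\left(Y \right)} = \frac{-12 + Y}{2 Y}$
$f{\left(g \right)} = \sqrt{6}$ ($f{\left(g \right)} = \sqrt{3 + 3} = \sqrt{6}$)
$H{\left(F \right)} = 19 + \sqrt{6}$ ($H{\left(F \right)} = \sqrt{6} - -19 = \sqrt{6} + 19 = 19 + \sqrt{6}$)
$H{\left(36 \right)} X{\left(31 \right)} + 862 = \left(19 + \sqrt{6}\right) \frac{-12 + 31}{2 \cdot 31} + 862 = \left(19 + \sqrt{6}\right) \frac{1}{2} \cdot \frac{1}{31} \cdot 19 + 862 = \left(19 + \sqrt{6}\right) \frac{19}{62} + 862 = \left(\frac{361}{62} + \frac{19 \sqrt{6}}{62}\right) + 862 = \frac{53805}{62} + \frac{19 \sqrt{6}}{62}$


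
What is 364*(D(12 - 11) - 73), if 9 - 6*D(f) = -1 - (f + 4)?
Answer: -25662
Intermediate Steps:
D(f) = 7/3 + f/6 (D(f) = 3/2 - (-1 - (f + 4))/6 = 3/2 - (-1 - (4 + f))/6 = 3/2 - (-1 + (-4 - f))/6 = 3/2 - (-5 - f)/6 = 3/2 + (⅚ + f/6) = 7/3 + f/6)
364*(D(12 - 11) - 73) = 364*((7/3 + (12 - 11)/6) - 73) = 364*((7/3 + (⅙)*1) - 73) = 364*((7/3 + ⅙) - 73) = 364*(5/2 - 73) = 364*(-141/2) = -25662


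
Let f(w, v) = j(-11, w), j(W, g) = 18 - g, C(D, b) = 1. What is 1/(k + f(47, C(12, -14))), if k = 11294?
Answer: 1/11265 ≈ 8.8771e-5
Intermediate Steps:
f(w, v) = 18 - w
1/(k + f(47, C(12, -14))) = 1/(11294 + (18 - 1*47)) = 1/(11294 + (18 - 47)) = 1/(11294 - 29) = 1/11265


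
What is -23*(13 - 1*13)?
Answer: 0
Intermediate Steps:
-23*(13 - 1*13) = -23*(13 - 13) = -23*0 = 0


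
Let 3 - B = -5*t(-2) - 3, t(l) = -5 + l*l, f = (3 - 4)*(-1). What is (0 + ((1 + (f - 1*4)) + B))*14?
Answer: -14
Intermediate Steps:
f = 1 (f = -1*(-1) = 1)
t(l) = -5 + l²
B = 1 (B = 3 - (-5*(-5 + (-2)²) - 3) = 3 - (-5*(-5 + 4) - 3) = 3 - (-5*(-1) - 3) = 3 - (5 - 3) = 3 - 1*2 = 3 - 2 = 1)
(0 + ((1 + (f - 1*4)) + B))*14 = (0 + ((1 + (1 - 1*4)) + 1))*14 = (0 + ((1 + (1 - 4)) + 1))*14 = (0 + ((1 - 3) + 1))*14 = (0 + (-2 + 1))*14 = (0 - 1)*14 = -1*14 = -14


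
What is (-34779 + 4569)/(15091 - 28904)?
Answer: 1590/727 ≈ 2.1871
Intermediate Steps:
(-34779 + 4569)/(15091 - 28904) = -30210/(-13813) = -30210*(-1/13813) = 1590/727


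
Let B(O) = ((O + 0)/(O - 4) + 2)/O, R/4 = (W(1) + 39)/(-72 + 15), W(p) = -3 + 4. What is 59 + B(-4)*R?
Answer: 3463/57 ≈ 60.754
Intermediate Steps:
W(p) = 1
R = -160/57 (R = 4*((1 + 39)/(-72 + 15)) = 4*(40/(-57)) = 4*(40*(-1/57)) = 4*(-40/57) = -160/57 ≈ -2.8070)
B(O) = (2 + O/(-4 + O))/O (B(O) = (O/(-4 + O) + 2)/O = (2 + O/(-4 + O))/O)
59 + B(-4)*R = 59 + ((-8 + 3*(-4))/((-4)*(-4 - 4)))*(-160/57) = 59 - ¼*(-8 - 12)/(-8)*(-160/57) = 59 - ¼*(-⅛)*(-20)*(-160/57) = 59 - 5/8*(-160/57) = 59 + 100/57 = 3463/57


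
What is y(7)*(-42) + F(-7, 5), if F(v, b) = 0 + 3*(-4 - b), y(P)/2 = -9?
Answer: 729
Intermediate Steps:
y(P) = -18 (y(P) = 2*(-9) = -18)
F(v, b) = -12 - 3*b (F(v, b) = 0 + (-12 - 3*b) = -12 - 3*b)
y(7)*(-42) + F(-7, 5) = -18*(-42) + (-12 - 3*5) = 756 + (-12 - 15) = 756 - 27 = 729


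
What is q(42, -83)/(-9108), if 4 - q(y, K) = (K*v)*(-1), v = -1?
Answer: -29/3036 ≈ -0.0095520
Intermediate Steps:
q(y, K) = 4 - K (q(y, K) = 4 - K*(-1)*(-1) = 4 - (-K)*(-1) = 4 - K)
q(42, -83)/(-9108) = (4 - 1*(-83))/(-9108) = (4 + 83)*(-1/9108) = 87*(-1/9108) = -29/3036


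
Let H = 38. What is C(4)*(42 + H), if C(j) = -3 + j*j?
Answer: 1040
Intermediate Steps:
C(j) = -3 + j²
C(4)*(42 + H) = (-3 + 4²)*(42 + 38) = (-3 + 16)*80 = 13*80 = 1040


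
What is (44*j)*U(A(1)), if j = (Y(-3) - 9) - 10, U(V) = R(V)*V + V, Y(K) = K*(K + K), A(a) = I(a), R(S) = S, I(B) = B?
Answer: -88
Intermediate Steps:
A(a) = a
Y(K) = 2*K**2 (Y(K) = K*(2*K) = 2*K**2)
U(V) = V + V**2 (U(V) = V*V + V = V**2 + V = V + V**2)
j = -1 (j = (2*(-3)**2 - 9) - 10 = (2*9 - 9) - 10 = (18 - 9) - 10 = 9 - 10 = -1)
(44*j)*U(A(1)) = (44*(-1))*(1*(1 + 1)) = -44*2 = -88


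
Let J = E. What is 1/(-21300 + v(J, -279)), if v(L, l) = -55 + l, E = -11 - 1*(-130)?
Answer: -1/21634 ≈ -4.6224e-5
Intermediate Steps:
E = 119 (E = -11 + 130 = 119)
J = 119
1/(-21300 + v(J, -279)) = 1/(-21300 + (-55 - 279)) = 1/(-21300 - 334) = 1/(-21634) = -1/21634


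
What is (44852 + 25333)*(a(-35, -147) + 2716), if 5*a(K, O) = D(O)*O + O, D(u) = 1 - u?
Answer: -116829951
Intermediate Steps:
a(K, O) = O/5 + O*(1 - O)/5 (a(K, O) = ((1 - O)*O + O)/5 = (O*(1 - O) + O)/5 = (O + O*(1 - O))/5 = O/5 + O*(1 - O)/5)
(44852 + 25333)*(a(-35, -147) + 2716) = (44852 + 25333)*((1/5)*(-147)*(2 - 1*(-147)) + 2716) = 70185*((1/5)*(-147)*(2 + 147) + 2716) = 70185*((1/5)*(-147)*149 + 2716) = 70185*(-21903/5 + 2716) = 70185*(-8323/5) = -116829951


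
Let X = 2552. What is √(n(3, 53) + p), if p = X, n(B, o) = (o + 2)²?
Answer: 13*√33 ≈ 74.679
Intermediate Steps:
n(B, o) = (2 + o)²
p = 2552
√(n(3, 53) + p) = √((2 + 53)² + 2552) = √(55² + 2552) = √(3025 + 2552) = √5577 = 13*√33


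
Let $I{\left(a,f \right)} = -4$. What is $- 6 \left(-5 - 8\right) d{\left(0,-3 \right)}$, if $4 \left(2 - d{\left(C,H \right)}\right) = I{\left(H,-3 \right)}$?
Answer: $234$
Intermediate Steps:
$d{\left(C,H \right)} = 3$ ($d{\left(C,H \right)} = 2 - -1 = 2 + 1 = 3$)
$- 6 \left(-5 - 8\right) d{\left(0,-3 \right)} = - 6 \left(-5 - 8\right) 3 = \left(-6\right) \left(-13\right) 3 = 78 \cdot 3 = 234$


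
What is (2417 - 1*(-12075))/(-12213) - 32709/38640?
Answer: -13905013/6839280 ≈ -2.0331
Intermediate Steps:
(2417 - 1*(-12075))/(-12213) - 32709/38640 = (2417 + 12075)*(-1/12213) - 32709*1/38640 = 14492*(-1/12213) - 10903/12880 = -14492/12213 - 10903/12880 = -13905013/6839280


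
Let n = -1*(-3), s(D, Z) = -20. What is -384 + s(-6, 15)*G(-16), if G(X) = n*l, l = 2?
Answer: -504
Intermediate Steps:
n = 3
G(X) = 6 (G(X) = 3*2 = 6)
-384 + s(-6, 15)*G(-16) = -384 - 20*6 = -384 - 120 = -504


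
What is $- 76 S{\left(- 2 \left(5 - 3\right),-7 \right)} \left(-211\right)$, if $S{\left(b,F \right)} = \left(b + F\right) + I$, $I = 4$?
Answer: $-112252$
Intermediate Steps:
$S{\left(b,F \right)} = 4 + F + b$ ($S{\left(b,F \right)} = \left(b + F\right) + 4 = \left(F + b\right) + 4 = 4 + F + b$)
$- 76 S{\left(- 2 \left(5 - 3\right),-7 \right)} \left(-211\right) = - 76 \left(4 - 7 - 2 \left(5 - 3\right)\right) \left(-211\right) = - 76 \left(4 - 7 - 4\right) \left(-211\right) = \left(-76\right) \left(-7\right) \left(-211\right) = 532 \left(-211\right) = -112252$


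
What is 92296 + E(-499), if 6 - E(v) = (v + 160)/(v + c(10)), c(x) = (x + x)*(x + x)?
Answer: 3045853/33 ≈ 92299.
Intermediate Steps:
c(x) = 4*x**2 (c(x) = (2*x)*(2*x) = 4*x**2)
E(v) = 6 - (160 + v)/(400 + v) (E(v) = 6 - (v + 160)/(v + 4*10**2) = 6 - (160 + v)/(v + 4*100) = 6 - (160 + v)/(v + 400) = 6 - (160 + v)/(400 + v))
92296 + E(-499) = 92296 + 5*(448 - 499)/(400 - 499) = 92296 + 5*(-51)/(-99) = 92296 + 5*(-1/99)*(-51) = 92296 + 85/33 = 3045853/33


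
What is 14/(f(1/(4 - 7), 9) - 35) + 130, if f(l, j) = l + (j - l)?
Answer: 1683/13 ≈ 129.46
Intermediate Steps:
f(l, j) = j
14/(f(1/(4 - 7), 9) - 35) + 130 = 14/(9 - 35) + 130 = 14/(-26) + 130 = -1/26*14 + 130 = -7/13 + 130 = 1683/13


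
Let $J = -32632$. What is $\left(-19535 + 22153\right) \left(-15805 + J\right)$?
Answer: $-126808066$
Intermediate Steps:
$\left(-19535 + 22153\right) \left(-15805 + J\right) = \left(-19535 + 22153\right) \left(-15805 - 32632\right) = 2618 \left(-48437\right) = -126808066$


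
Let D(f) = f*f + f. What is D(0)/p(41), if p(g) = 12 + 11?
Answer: 0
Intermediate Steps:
D(f) = f + f² (D(f) = f² + f = f + f²)
p(g) = 23
D(0)/p(41) = (0*(1 + 0))/23 = (0*1)*(1/23) = 0*(1/23) = 0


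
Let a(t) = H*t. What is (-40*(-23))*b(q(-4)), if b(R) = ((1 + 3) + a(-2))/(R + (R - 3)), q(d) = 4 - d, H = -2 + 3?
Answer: 1840/13 ≈ 141.54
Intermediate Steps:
H = 1
a(t) = t (a(t) = 1*t = t)
b(R) = 2/(-3 + 2*R) (b(R) = ((1 + 3) - 2)/(R + (R - 3)) = (4 - 2)/(R + (-3 + R)) = 2/(-3 + 2*R))
(-40*(-23))*b(q(-4)) = (-40*(-23))*(2/(-3 + 2*(4 - 1*(-4)))) = 920*(2/(-3 + 2*(4 + 4))) = 920*(2/(-3 + 2*8)) = 920*(2/(-3 + 16)) = 920*(2/13) = 1840/13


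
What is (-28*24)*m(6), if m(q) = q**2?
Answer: -24192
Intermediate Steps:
(-28*24)*m(6) = -28*24*6**2 = -672*36 = -24192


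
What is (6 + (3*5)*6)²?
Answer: 9216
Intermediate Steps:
(6 + (3*5)*6)² = (6 + 15*6)² = (6 + 90)² = 96² = 9216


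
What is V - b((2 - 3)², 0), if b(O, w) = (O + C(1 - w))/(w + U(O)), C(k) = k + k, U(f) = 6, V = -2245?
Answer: -4491/2 ≈ -2245.5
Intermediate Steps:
C(k) = 2*k
b(O, w) = (2 + O - 2*w)/(6 + w) (b(O, w) = (O + 2*(1 - w))/(w + 6) = (O + (2 - 2*w))/(6 + w) = (2 + O - 2*w)/(6 + w))
V - b((2 - 3)², 0) = -2245 - (2 + (2 - 3)² - 2*0)/(6 + 0) = -2245 - (2 + (-1)² + 0)/6 = -2245 - (2 + 1 + 0)/6 = -2245 - 3/6 = -2245 - 1*½ = -2245 - ½ = -4491/2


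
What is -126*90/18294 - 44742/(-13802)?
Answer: 55166289/21041149 ≈ 2.6218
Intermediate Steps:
-126*90/18294 - 44742/(-13802) = -11340*1/18294 - 44742*(-1/13802) = -1890/3049 + 22371/6901 = 55166289/21041149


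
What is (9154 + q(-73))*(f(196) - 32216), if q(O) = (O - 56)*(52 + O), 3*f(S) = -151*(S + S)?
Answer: -1848729920/3 ≈ -6.1624e+8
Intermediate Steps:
f(S) = -302*S/3 (f(S) = (-151*(S + S))/3 = (-302*S)/3 = -302*S/3)
q(O) = (-56 + O)*(52 + O)
(9154 + q(-73))*(f(196) - 32216) = (9154 + (-2912 + (-73)² - 4*(-73)))*(-302/3*196 - 32216) = (9154 + (-2912 + 5329 + 292))*(-59192/3 - 32216) = (9154 + 2709)*(-155840/3) = 11863*(-155840/3) = -1848729920/3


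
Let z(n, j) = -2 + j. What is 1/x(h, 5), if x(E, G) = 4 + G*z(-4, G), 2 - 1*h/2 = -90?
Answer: 1/19 ≈ 0.052632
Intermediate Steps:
h = 184 (h = 4 - 2*(-90) = 4 + 180 = 184)
x(E, G) = 4 + G*(-2 + G)
1/x(h, 5) = 1/(4 + 5*(-2 + 5)) = 1/(4 + 5*3) = 1/(4 + 15) = 1/19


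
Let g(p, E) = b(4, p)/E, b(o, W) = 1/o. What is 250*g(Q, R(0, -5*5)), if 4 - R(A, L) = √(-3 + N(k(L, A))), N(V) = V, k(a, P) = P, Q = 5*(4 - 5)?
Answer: 250/19 + 125*I*√3/38 ≈ 13.158 + 5.6975*I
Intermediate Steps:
Q = -5 (Q = 5*(-1) = -5)
R(A, L) = 4 - √(-3 + A)
g(p, E) = 1/(4*E)
250*g(Q, R(0, -5*5)) = 250*(1/(4*(4 - √(-3 + 0)))) = 250*(1/(4*(4 - √(-3)))) = 250*(1/(4*(4 - I*√3))) = 125/(2*(4 - I*√3))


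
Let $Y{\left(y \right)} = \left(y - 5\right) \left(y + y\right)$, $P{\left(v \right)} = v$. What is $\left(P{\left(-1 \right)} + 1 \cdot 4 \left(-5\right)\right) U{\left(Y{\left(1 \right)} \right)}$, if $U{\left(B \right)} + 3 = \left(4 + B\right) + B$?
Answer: $315$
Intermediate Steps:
$Y{\left(y \right)} = 2 y \left(-5 + y\right)$ ($Y{\left(y \right)} = \left(-5 + y\right) 2 y = 2 y \left(-5 + y\right)$)
$U{\left(B \right)} = 1 + 2 B$ ($U{\left(B \right)} = -3 + \left(\left(4 + B\right) + B\right) = -3 + \left(4 + 2 B\right) = 1 + 2 B$)
$\left(P{\left(-1 \right)} + 1 \cdot 4 \left(-5\right)\right) U{\left(Y{\left(1 \right)} \right)} = \left(-1 + 1 \cdot 4 \left(-5\right)\right) \left(1 + 2 \cdot 2 \cdot 1 \left(-5 + 1\right)\right) = \left(-1 + 4 \left(-5\right)\right) \left(1 + 2 \cdot 2 \cdot 1 \left(-4\right)\right) = \left(-1 - 20\right) \left(1 + 2 \left(-8\right)\right) = - 21 \left(1 - 16\right) = \left(-21\right) \left(-15\right) = 315$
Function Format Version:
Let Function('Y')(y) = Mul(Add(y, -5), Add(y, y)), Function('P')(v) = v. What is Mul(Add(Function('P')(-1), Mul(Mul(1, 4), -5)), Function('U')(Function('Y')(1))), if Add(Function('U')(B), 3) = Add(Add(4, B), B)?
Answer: 315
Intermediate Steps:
Function('Y')(y) = Mul(2, y, Add(-5, y)) (Function('Y')(y) = Mul(Add(-5, y), Mul(2, y)) = Mul(2, y, Add(-5, y)))
Function('U')(B) = Add(1, Mul(2, B)) (Function('U')(B) = Add(-3, Add(Add(4, B), B)) = Add(-3, Add(4, Mul(2, B))) = Add(1, Mul(2, B)))
Mul(Add(Function('P')(-1), Mul(Mul(1, 4), -5)), Function('U')(Function('Y')(1))) = Mul(Add(-1, Mul(Mul(1, 4), -5)), Add(1, Mul(2, Mul(2, 1, Add(-5, 1))))) = Mul(Add(-1, Mul(4, -5)), Add(1, Mul(2, Mul(2, 1, -4)))) = Mul(Add(-1, -20), Add(1, Mul(2, -8))) = Mul(-21, Add(1, -16)) = Mul(-21, -15) = 315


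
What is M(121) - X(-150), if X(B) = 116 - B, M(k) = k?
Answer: -145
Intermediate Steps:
M(121) - X(-150) = 121 - (116 - 1*(-150)) = 121 - (116 + 150) = 121 - 1*266 = 121 - 266 = -145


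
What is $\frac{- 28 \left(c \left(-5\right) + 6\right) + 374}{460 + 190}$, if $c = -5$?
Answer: $- \frac{19}{25} \approx -0.76$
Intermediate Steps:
$\frac{- 28 \left(c \left(-5\right) + 6\right) + 374}{460 + 190} = \frac{- 28 \left(\left(-5\right) \left(-5\right) + 6\right) + 374}{460 + 190} = \frac{- 28 \left(25 + 6\right) + 374}{650} = \left(\left(-28\right) 31 + 374\right) \frac{1}{650} = \left(-868 + 374\right) \frac{1}{650} = \left(-494\right) \frac{1}{650} = - \frac{19}{25}$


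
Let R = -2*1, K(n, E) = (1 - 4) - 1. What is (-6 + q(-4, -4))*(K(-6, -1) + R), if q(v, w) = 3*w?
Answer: 108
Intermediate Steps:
K(n, E) = -4 (K(n, E) = -3 - 1 = -4)
R = -2
(-6 + q(-4, -4))*(K(-6, -1) + R) = (-6 + 3*(-4))*(-4 - 2) = (-6 - 12)*(-6) = -18*(-6) = 108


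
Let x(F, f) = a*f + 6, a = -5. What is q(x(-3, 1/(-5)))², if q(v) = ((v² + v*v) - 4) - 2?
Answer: 8464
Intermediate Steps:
x(F, f) = 6 - 5*f (x(F, f) = -5*f + 6 = 6 - 5*f)
q(v) = -6 + 2*v² (q(v) = ((v² + v²) - 4) - 2 = (2*v² - 4) - 2 = (-4 + 2*v²) - 2 = -6 + 2*v²)
q(x(-3, 1/(-5)))² = (-6 + 2*(6 - 5/(-5))²)² = (-6 + 2*(6 - 5*(-1)/5)²)² = (-6 + 2*(6 - 5*(-⅕))²)² = (-6 + 2*(6 + 1)²)² = (-6 + 2*7²)² = (-6 + 2*49)² = (-6 + 98)² = 92² = 8464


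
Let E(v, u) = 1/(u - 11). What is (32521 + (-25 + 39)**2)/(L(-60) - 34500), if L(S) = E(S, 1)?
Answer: -327170/345001 ≈ -0.94832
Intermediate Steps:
E(v, u) = 1/(-11 + u)
L(S) = -1/10 (L(S) = 1/(-11 + 1) = 1/(-10) = -1/10)
(32521 + (-25 + 39)**2)/(L(-60) - 34500) = (32521 + (-25 + 39)**2)/(-1/10 - 34500) = (32521 + 14**2)/(-345001/10) = (32521 + 196)*(-10/345001) = 32717*(-10/345001) = -327170/345001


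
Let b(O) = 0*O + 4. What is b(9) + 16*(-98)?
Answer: -1564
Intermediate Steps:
b(O) = 4 (b(O) = 0 + 4 = 4)
b(9) + 16*(-98) = 4 + 16*(-98) = 4 - 1568 = -1564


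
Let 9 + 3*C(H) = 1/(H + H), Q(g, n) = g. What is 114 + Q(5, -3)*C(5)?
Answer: 595/6 ≈ 99.167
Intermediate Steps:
C(H) = -3 + 1/(6*H) (C(H) = -3 + 1/(3*(H + H)) = -3 + 1/(3*((2*H))) = -3 + (1/(2*H))/3 = -3 + 1/(6*H))
114 + Q(5, -3)*C(5) = 114 + 5*(-3 + (1/6)/5) = 114 + 5*(-3 + (1/6)*(1/5)) = 114 + 5*(-3 + 1/30) = 114 + 5*(-89/30) = 114 - 89/6 = 595/6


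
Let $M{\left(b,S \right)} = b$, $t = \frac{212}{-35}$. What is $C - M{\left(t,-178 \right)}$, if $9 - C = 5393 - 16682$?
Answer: $\frac{395642}{35} \approx 11304.0$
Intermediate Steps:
$t = - \frac{212}{35}$ ($t = 212 \left(- \frac{1}{35}\right) = - \frac{212}{35} \approx -6.0571$)
$C = 11298$ ($C = 9 - \left(5393 - 16682\right) = 9 - -11289 = 9 + 11289 = 11298$)
$C - M{\left(t,-178 \right)} = 11298 - - \frac{212}{35} = 11298 + \frac{212}{35} = \frac{395642}{35}$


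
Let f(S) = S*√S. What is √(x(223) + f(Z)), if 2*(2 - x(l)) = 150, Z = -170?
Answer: √(-73 - 170*I*√170) ≈ 32.747 - 33.843*I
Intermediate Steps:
x(l) = -73 (x(l) = 2 - ½*150 = 2 - 75 = -73)
f(S) = S^(3/2)
√(x(223) + f(Z)) = √(-73 + (-170)^(3/2)) = √(-73 - 170*I*√170)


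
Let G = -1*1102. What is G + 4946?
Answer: 3844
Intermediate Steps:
G = -1102
G + 4946 = -1102 + 4946 = 3844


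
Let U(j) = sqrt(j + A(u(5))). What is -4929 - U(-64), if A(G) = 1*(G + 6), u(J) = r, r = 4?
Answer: -4929 - 3*I*sqrt(6) ≈ -4929.0 - 7.3485*I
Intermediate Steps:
u(J) = 4
A(G) = 6 + G (A(G) = 1*(6 + G) = 6 + G)
U(j) = sqrt(10 + j) (U(j) = sqrt(j + (6 + 4)) = sqrt(j + 10) = sqrt(10 + j))
-4929 - U(-64) = -4929 - sqrt(10 - 64) = -4929 - sqrt(-54) = -4929 - 3*I*sqrt(6)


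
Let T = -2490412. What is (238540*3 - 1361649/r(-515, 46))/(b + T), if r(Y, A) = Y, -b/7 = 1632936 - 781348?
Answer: -123301983/1450845640 ≈ -0.084986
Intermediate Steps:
b = -5961116 (b = -7*(1632936 - 781348) = -7*851588 = -5961116)
(238540*3 - 1361649/r(-515, 46))/(b + T) = (238540*3 - 1361649/(-515))/(-5961116 - 2490412) = (715620 - 1361649*(-1/515))/(-8451528) = (715620 + 1361649/515)*(-1/8451528) = (369905949/515)*(-1/8451528) = -123301983/1450845640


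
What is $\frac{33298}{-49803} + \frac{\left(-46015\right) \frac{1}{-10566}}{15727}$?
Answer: $- \frac{1843628774197}{2758612772682} \approx -0.66832$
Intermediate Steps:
$\frac{33298}{-49803} + \frac{\left(-46015\right) \frac{1}{-10566}}{15727} = 33298 \left(- \frac{1}{49803}\right) + \left(-46015\right) \left(- \frac{1}{10566}\right) \frac{1}{15727} = - \frac{33298}{49803} + \frac{46015}{10566} \cdot \frac{1}{15727} = - \frac{33298}{49803} + \frac{46015}{166171482} = - \frac{1843628774197}{2758612772682}$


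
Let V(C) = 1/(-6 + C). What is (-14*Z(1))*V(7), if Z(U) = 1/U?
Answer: -14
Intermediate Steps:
(-14*Z(1))*V(7) = (-14/1)/(-6 + 7) = -14*1/1 = -14*1 = -14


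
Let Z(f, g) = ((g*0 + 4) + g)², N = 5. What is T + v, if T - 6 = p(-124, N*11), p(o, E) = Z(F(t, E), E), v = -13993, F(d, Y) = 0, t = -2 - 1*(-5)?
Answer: -10506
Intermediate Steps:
t = 3 (t = -2 + 5 = 3)
Z(f, g) = (4 + g)² (Z(f, g) = ((0 + 4) + g)² = (4 + g)²)
p(o, E) = (4 + E)²
T = 3487 (T = 6 + (4 + 5*11)² = 6 + (4 + 55)² = 6 + 59² = 6 + 3481 = 3487)
T + v = 3487 - 13993 = -10506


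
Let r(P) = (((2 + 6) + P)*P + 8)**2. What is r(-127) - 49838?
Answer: 228594803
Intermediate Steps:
r(P) = (8 + P*(8 + P))**2 (r(P) = ((8 + P)*P + 8)**2 = (P*(8 + P) + 8)**2 = (8 + P*(8 + P))**2)
r(-127) - 49838 = (8 + (-127)**2 + 8*(-127))**2 - 49838 = (8 + 16129 - 1016)**2 - 49838 = 15121**2 - 49838 = 228644641 - 49838 = 228594803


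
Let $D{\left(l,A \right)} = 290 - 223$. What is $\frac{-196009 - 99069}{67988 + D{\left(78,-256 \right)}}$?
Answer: $- \frac{295078}{68055} \approx -4.3359$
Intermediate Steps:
$D{\left(l,A \right)} = 67$
$\frac{-196009 - 99069}{67988 + D{\left(78,-256 \right)}} = \frac{-196009 - 99069}{67988 + 67} = - \frac{295078}{68055}$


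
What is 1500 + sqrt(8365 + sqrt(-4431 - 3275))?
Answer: 1500 + sqrt(8365 + I*sqrt(7706)) ≈ 1591.5 + 0.47989*I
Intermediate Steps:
1500 + sqrt(8365 + sqrt(-4431 - 3275)) = 1500 + sqrt(8365 + sqrt(-7706)) = 1500 + sqrt(8365 + I*sqrt(7706))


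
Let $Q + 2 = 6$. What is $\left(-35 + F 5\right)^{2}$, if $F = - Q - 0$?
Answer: $3025$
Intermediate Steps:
$Q = 4$ ($Q = -2 + 6 = 4$)
$F = -4$ ($F = \left(-1\right) 4 - 0 = -4 + 0 = -4$)
$\left(-35 + F 5\right)^{2} = \left(-35 - 20\right)^{2} = \left(-55\right)^{2} = 3025$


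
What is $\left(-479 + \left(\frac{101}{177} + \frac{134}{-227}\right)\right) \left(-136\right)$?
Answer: $\frac{2617528352}{40179} \approx 65147.0$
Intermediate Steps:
$\left(-479 + \left(\frac{101}{177} + \frac{134}{-227}\right)\right) \left(-136\right) = \left(-479 + \left(101 \cdot \frac{1}{177} + 134 \left(- \frac{1}{227}\right)\right)\right) \left(-136\right) = \left(-479 + \left(\frac{101}{177} - \frac{134}{227}\right)\right) \left(-136\right) = \left(-479 - \frac{791}{40179}\right) \left(-136\right) = \left(- \frac{19246532}{40179}\right) \left(-136\right) = \frac{2617528352}{40179}$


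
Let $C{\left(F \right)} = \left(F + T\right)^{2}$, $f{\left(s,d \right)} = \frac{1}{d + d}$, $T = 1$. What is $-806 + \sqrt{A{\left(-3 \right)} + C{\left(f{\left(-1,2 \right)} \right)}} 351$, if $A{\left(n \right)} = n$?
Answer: $-806 + \frac{351 i \sqrt{23}}{4} \approx -806.0 + 420.83 i$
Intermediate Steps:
$f{\left(s,d \right)} = \frac{1}{2 d}$
$C{\left(F \right)} = \left(1 + F\right)^{2}$ ($C{\left(F \right)} = \left(F + 1\right)^{2} = \left(1 + F\right)^{2}$)
$-806 + \sqrt{A{\left(-3 \right)} + C{\left(f{\left(-1,2 \right)} \right)}} 351 = -806 + \sqrt{-3 + \left(1 + \frac{1}{2 \cdot 2}\right)^{2}} \cdot 351 = -806 + \sqrt{-3 + \left(1 + \frac{1}{2} \cdot \frac{1}{2}\right)^{2}} \cdot 351 = -806 + \sqrt{-3 + \left(1 + \frac{1}{4}\right)^{2}} \cdot 351 = -806 + \sqrt{-3 + \left(\frac{5}{4}\right)^{2}} \cdot 351 = -806 + \sqrt{-3 + \frac{25}{16}} \cdot 351 = -806 + \sqrt{- \frac{23}{16}} \cdot 351 = -806 + \frac{i \sqrt{23}}{4} \cdot 351 = -806 + \frac{351 i \sqrt{23}}{4}$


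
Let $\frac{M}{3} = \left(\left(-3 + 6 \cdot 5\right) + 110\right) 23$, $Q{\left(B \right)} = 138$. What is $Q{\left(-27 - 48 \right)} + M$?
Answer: $9591$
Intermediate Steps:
$M = 9453$ ($M = 3 \left(\left(-3 + 6 \cdot 5\right) + 110\right) 23 = 3 \left(\left(-3 + 30\right) + 110\right) 23 = 3 \left(27 + 110\right) 23 = 3 \cdot 137 \cdot 23 = 3 \cdot 3151 = 9453$)
$Q{\left(-27 - 48 \right)} + M = 138 + 9453 = 9591$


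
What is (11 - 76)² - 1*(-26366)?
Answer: 30591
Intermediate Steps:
(11 - 76)² - 1*(-26366) = (-65)² + 26366 = 4225 + 26366 = 30591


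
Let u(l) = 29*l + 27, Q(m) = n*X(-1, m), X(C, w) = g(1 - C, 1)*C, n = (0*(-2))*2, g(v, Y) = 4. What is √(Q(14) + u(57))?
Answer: 4*√105 ≈ 40.988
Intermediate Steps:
n = 0 (n = 0*2 = 0)
X(C, w) = 4*C
Q(m) = 0 (Q(m) = 0*(4*(-1)) = 0*(-4) = 0)
u(l) = 27 + 29*l
√(Q(14) + u(57)) = √(0 + (27 + 29*57)) = √(0 + (27 + 1653)) = √(0 + 1680) = √1680 = 4*√105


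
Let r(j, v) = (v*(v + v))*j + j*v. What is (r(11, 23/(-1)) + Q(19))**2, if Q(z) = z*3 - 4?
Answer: 130827844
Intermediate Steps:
Q(z) = -4 + 3*z (Q(z) = 3*z - 4 = -4 + 3*z)
r(j, v) = j*v + 2*j*v**2 (r(j, v) = (v*(2*v))*j + j*v = (2*v**2)*j + j*v = 2*j*v**2 + j*v = j*v + 2*j*v**2)
(r(11, 23/(-1)) + Q(19))**2 = (11*(23/(-1))*(1 + 2*(23/(-1))) + (-4 + 3*19))**2 = (11*(23*(-1))*(1 + 2*(23*(-1))) + (-4 + 57))**2 = (11*(-23)*(1 + 2*(-23)) + 53)**2 = (11*(-23)*(1 - 46) + 53)**2 = (11*(-23)*(-45) + 53)**2 = (11385 + 53)**2 = 11438**2 = 130827844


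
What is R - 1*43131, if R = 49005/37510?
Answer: -2674041/62 ≈ -43130.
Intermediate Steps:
R = 81/62 (R = 49005*(1/37510) = 81/62 ≈ 1.3065)
R - 1*43131 = 81/62 - 1*43131 = 81/62 - 43131 = -2674041/62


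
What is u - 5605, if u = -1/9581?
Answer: -53701506/9581 ≈ -5605.0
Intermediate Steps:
u = -1/9581 (u = -1*1/9581 = -1/9581 ≈ -0.00010437)
u - 5605 = -1/9581 - 5605 = -53701506/9581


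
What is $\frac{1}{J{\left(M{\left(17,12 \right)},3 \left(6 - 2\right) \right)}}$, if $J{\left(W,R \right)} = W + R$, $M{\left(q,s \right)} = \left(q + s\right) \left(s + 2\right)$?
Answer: $\frac{1}{418} \approx 0.0023923$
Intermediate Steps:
$M{\left(q,s \right)} = \left(2 + s\right) \left(q + s\right)$ ($M{\left(q,s \right)} = \left(q + s\right) \left(2 + s\right) = \left(2 + s\right) \left(q + s\right)$)
$J{\left(W,R \right)} = R + W$
$\frac{1}{J{\left(M{\left(17,12 \right)},3 \left(6 - 2\right) \right)}} = \frac{1}{3 \left(6 - 2\right) + \left(12^{2} + 2 \cdot 17 + 2 \cdot 12 + 17 \cdot 12\right)} = \frac{1}{3 \cdot 4 + \left(144 + 34 + 24 + 204\right)} = \frac{1}{12 + 406} = \frac{1}{418}$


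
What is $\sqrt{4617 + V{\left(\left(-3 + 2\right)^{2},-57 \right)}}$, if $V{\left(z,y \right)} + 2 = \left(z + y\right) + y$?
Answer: $\sqrt{4502} \approx 67.097$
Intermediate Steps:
$V{\left(z,y \right)} = -2 + z + 2 y$ ($V{\left(z,y \right)} = -2 + \left(\left(z + y\right) + y\right) = -2 + \left(\left(y + z\right) + y\right) = -2 + \left(z + 2 y\right) = -2 + z + 2 y$)
$\sqrt{4617 + V{\left(\left(-3 + 2\right)^{2},-57 \right)}} = \sqrt{4617 + \left(-2 + \left(-3 + 2\right)^{2} + 2 \left(-57\right)\right)} = \sqrt{4617 - \left(116 - 1\right)} = \sqrt{4617 - 115} = \sqrt{4502}$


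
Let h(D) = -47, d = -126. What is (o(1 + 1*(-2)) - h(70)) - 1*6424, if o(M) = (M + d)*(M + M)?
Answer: -6123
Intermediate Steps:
o(M) = 2*M*(-126 + M) (o(M) = (M - 126)*(M + M) = (-126 + M)*(2*M) = 2*M*(-126 + M))
(o(1 + 1*(-2)) - h(70)) - 1*6424 = (2*(1 + 1*(-2))*(-126 + (1 + 1*(-2))) - 1*(-47)) - 1*6424 = (2*(1 - 2)*(-126 + (1 - 2)) + 47) - 6424 = (2*(-1)*(-126 - 1) + 47) - 6424 = (2*(-1)*(-127) + 47) - 6424 = (254 + 47) - 6424 = 301 - 6424 = -6123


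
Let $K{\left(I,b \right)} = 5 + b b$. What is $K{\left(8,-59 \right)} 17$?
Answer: $59262$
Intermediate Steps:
$K{\left(I,b \right)} = 5 + b^{2}$
$K{\left(8,-59 \right)} 17 = \left(5 + \left(-59\right)^{2}\right) 17 = \left(5 + 3481\right) 17 = 3486 \cdot 17 = 59262$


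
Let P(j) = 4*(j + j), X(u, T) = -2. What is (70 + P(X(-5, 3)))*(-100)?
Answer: -5400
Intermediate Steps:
P(j) = 8*j (P(j) = 4*(2*j) = 8*j)
(70 + P(X(-5, 3)))*(-100) = (70 + 8*(-2))*(-100) = (70 - 16)*(-100) = 54*(-100) = -5400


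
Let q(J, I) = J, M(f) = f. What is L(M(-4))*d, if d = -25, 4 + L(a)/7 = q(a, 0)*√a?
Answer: 700 + 1400*I ≈ 700.0 + 1400.0*I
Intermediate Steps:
L(a) = -28 + 7*a^(3/2) (L(a) = -28 + 7*(a*√a) = -28 + 7*a^(3/2))
L(M(-4))*d = (-28 + 7*(-4)^(3/2))*(-25) = (-28 + 7*(-8*I))*(-25) = (-28 - 56*I)*(-25) = 700 + 1400*I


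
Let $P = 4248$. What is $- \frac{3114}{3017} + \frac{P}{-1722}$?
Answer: $- \frac{432822}{123697} \approx -3.4991$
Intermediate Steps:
$- \frac{3114}{3017} + \frac{P}{-1722} = - \frac{3114}{3017} + \frac{4248}{-1722} = \left(-3114\right) \frac{1}{3017} + 4248 \left(- \frac{1}{1722}\right) = - \frac{3114}{3017} - \frac{708}{287} = - \frac{432822}{123697}$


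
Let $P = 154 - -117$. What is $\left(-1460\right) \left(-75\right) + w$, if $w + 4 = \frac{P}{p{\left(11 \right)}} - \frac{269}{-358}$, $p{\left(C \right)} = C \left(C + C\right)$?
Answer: $\frac{2371614393}{21659} \approx 1.095 \cdot 10^{5}$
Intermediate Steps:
$P = 271$ ($P = 154 + 117 = 271$)
$p{\left(C \right)} = 2 C^{2}$ ($p{\left(C \right)} = C 2 C = 2 C^{2}$)
$w = - \frac{46107}{21659}$ ($w = -4 + \left(\frac{271}{2 \cdot 11^{2}} - \frac{269}{-358}\right) = -4 - \left(- \frac{269}{358} - \frac{271}{2 \cdot 121}\right) = -4 + \left(\frac{271}{242} + \frac{269}{358}\right) = -4 + \frac{40529}{21659} = - \frac{46107}{21659} \approx -2.1288$)
$\left(-1460\right) \left(-75\right) + w = \left(-1460\right) \left(-75\right) - \frac{46107}{21659} = 109500 - \frac{46107}{21659} = \frac{2371614393}{21659}$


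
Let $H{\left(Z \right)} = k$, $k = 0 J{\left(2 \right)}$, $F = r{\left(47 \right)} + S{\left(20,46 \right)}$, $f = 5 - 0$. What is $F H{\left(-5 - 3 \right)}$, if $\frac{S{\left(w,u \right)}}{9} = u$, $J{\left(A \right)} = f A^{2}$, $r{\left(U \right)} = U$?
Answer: $0$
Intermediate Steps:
$f = 5$ ($f = 5 + 0 = 5$)
$J{\left(A \right)} = 5 A^{2}$
$S{\left(w,u \right)} = 9 u$
$F = 461$ ($F = 47 + 9 \cdot 46 = 47 + 414 = 461$)
$k = 0$ ($k = 0 \cdot 5 \cdot 2^{2} = 0 \cdot 5 \cdot 4 = 0 \cdot 20 = 0$)
$H{\left(Z \right)} = 0$
$F H{\left(-5 - 3 \right)} = 461 \cdot 0 = 0$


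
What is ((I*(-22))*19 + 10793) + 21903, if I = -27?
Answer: 43982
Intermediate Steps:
((I*(-22))*19 + 10793) + 21903 = (-27*(-22)*19 + 10793) + 21903 = (594*19 + 10793) + 21903 = (11286 + 10793) + 21903 = 22079 + 21903 = 43982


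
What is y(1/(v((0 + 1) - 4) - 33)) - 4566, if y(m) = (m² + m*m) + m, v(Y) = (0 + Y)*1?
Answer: -2958785/648 ≈ -4566.0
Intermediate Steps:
v(Y) = Y (v(Y) = Y*1 = Y)
y(m) = m + 2*m² (y(m) = (m² + m²) + m = 2*m² + m = m + 2*m²)
y(1/(v((0 + 1) - 4) - 33)) - 4566 = (1 + 2/(((0 + 1) - 4) - 33))/(((0 + 1) - 4) - 33) - 4566 = (1 + 2/((1 - 4) - 33))/((1 - 4) - 33) - 4566 = (1 + 2/(-3 - 33))/(-3 - 33) - 4566 = (1 + 2/(-36))/(-36) - 4566 = -(1 + 2*(-1/36))/36 - 4566 = -(1 - 1/18)/36 - 4566 = -1/36*17/18 - 4566 = -17/648 - 4566 = -2958785/648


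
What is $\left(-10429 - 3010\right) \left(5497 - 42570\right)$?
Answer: $498224047$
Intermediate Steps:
$\left(-10429 - 3010\right) \left(5497 - 42570\right) = \left(-10429 + \left(-3841 + 831\right)\right) \left(-37073\right) = \left(-10429 - 3010\right) \left(-37073\right) = \left(-13439\right) \left(-37073\right) = 498224047$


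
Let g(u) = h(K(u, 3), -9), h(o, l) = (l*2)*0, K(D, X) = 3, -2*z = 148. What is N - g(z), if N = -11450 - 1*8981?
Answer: -20431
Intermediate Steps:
z = -74 (z = -½*148 = -74)
h(o, l) = 0 (h(o, l) = (2*l)*0 = 0)
g(u) = 0
N = -20431 (N = -11450 - 8981 = -20431)
N - g(z) = -20431 - 1*0 = -20431 + 0 = -20431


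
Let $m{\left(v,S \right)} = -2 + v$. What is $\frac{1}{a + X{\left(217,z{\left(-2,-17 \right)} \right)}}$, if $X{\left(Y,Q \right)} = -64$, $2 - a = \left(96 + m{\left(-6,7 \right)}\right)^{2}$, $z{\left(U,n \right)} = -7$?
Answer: $- \frac{1}{7806} \approx -0.00012811$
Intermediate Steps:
$a = -7742$ ($a = 2 - \left(96 - 8\right)^{2} = 2 - 88^{2} = 2 - 7744 = -7742$)
$\frac{1}{a + X{\left(217,z{\left(-2,-17 \right)} \right)}} = \frac{1}{-7742 - 64} = \frac{1}{-7806} = - \frac{1}{7806}$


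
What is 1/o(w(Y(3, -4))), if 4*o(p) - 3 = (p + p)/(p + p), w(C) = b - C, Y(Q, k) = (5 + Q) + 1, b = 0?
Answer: 1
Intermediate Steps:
Y(Q, k) = 6 + Q
w(C) = -C (w(C) = 0 - C = -C)
o(p) = 1 (o(p) = 3/4 + ((p + p)/(p + p))/4 = 3/4 + ((2*p)/((2*p)))/4 = 3/4 + ((2*p)*(1/(2*p)))/4 = 3/4 + (1/4)*1 = 3/4 + 1/4 = 1)
1/o(w(Y(3, -4))) = 1/1 = 1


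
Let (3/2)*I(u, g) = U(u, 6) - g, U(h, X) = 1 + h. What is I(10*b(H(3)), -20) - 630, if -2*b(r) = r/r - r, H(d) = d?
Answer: -1828/3 ≈ -609.33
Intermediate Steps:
b(r) = -½ + r/2 (b(r) = -(r/r - r)/2 = -(1 - r)/2 = -½ + r/2)
I(u, g) = ⅔ - 2*g/3 + 2*u/3 (I(u, g) = 2*((1 + u) - g)/3 = 2*(1 + u - g)/3 = ⅔ - 2*g/3 + 2*u/3)
I(10*b(H(3)), -20) - 630 = (⅔ - ⅔*(-20) + 2*(10*(-½ + (½)*3))/3) - 630 = (⅔ + 40/3 + 2*(10*(-½ + 3/2))/3) - 630 = (⅔ + 40/3 + 2*(10*1)/3) - 630 = (⅔ + 40/3 + (⅔)*10) - 630 = (⅔ + 40/3 + 20/3) - 630 = 62/3 - 630 = -1828/3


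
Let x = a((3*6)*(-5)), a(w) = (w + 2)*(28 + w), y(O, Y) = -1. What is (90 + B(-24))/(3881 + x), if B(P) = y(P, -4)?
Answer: 89/9337 ≈ 0.0095320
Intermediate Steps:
a(w) = (2 + w)*(28 + w)
x = 5456 (x = 56 + ((3*6)*(-5))**2 + 30*((3*6)*(-5)) = 56 + (18*(-5))**2 + 30*(18*(-5)) = 56 + (-90)**2 + 30*(-90) = 56 + 8100 - 2700 = 5456)
B(P) = -1
(90 + B(-24))/(3881 + x) = (90 - 1)/(3881 + 5456) = 89/9337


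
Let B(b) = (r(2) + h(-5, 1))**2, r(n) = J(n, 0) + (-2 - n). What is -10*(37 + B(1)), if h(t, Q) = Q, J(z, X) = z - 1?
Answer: -410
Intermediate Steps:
J(z, X) = -1 + z
r(n) = -3 (r(n) = (-1 + n) + (-2 - n) = -3)
B(b) = 4 (B(b) = (-3 + 1)**2 = (-2)**2 = 4)
-10*(37 + B(1)) = -10*(37 + 4) = -10*41 = -410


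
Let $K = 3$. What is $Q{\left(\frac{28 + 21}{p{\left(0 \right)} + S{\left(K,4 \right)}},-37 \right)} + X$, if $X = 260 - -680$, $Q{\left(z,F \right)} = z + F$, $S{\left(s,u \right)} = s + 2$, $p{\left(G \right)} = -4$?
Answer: $952$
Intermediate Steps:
$S{\left(s,u \right)} = 2 + s$
$Q{\left(z,F \right)} = F + z$
$X = 940$ ($X = 260 + 680 = 940$)
$Q{\left(\frac{28 + 21}{p{\left(0 \right)} + S{\left(K,4 \right)}},-37 \right)} + X = \left(-37 + \frac{28 + 21}{-4 + \left(2 + 3\right)}\right) + 940 = \left(-37 + \frac{49}{-4 + 5}\right) + 940 = \left(-37 + \frac{49}{1}\right) + 940 = \left(-37 + 49 \cdot 1\right) + 940 = \left(-37 + 49\right) + 940 = 12 + 940 = 952$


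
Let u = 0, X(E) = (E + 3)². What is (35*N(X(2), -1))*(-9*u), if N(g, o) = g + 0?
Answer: 0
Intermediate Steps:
X(E) = (3 + E)²
N(g, o) = g
(35*N(X(2), -1))*(-9*u) = (35*(3 + 2)²)*(-9*0) = (35*5²)*0 = (35*25)*0 = 875*0 = 0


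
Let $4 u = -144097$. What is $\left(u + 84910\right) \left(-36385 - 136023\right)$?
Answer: $-8428294386$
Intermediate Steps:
$u = - \frac{144097}{4}$ ($u = \frac{1}{4} \left(-144097\right) = - \frac{144097}{4} \approx -36024.0$)
$\left(u + 84910\right) \left(-36385 - 136023\right) = \left(- \frac{144097}{4} + 84910\right) \left(-36385 - 136023\right) = \frac{195543}{4} \left(-172408\right) = -8428294386$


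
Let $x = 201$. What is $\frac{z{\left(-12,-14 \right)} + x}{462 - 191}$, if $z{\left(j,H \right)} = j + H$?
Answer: $\frac{175}{271} \approx 0.64576$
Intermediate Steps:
$z{\left(j,H \right)} = H + j$
$\frac{z{\left(-12,-14 \right)} + x}{462 - 191} = \frac{\left(-14 - 12\right) + 201}{462 - 191} = \frac{-26 + 201}{271} = 175 \cdot \frac{1}{271} = \frac{175}{271}$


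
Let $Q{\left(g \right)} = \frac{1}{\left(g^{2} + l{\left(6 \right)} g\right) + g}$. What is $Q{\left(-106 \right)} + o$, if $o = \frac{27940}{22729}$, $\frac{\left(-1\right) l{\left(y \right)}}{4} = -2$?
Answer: $\frac{287301809}{233699578} \approx 1.2294$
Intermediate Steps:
$l{\left(y \right)} = 8$ ($l{\left(y \right)} = \left(-4\right) \left(-2\right) = 8$)
$o = \frac{27940}{22729}$ ($o = 27940 \cdot \frac{1}{22729} = \frac{27940}{22729} \approx 1.2293$)
$Q{\left(g \right)} = \frac{1}{g^{2} + 9 g}$ ($Q{\left(g \right)} = \frac{1}{\left(g^{2} + 8 g\right) + g} = \frac{1}{g^{2} + 9 g}$)
$Q{\left(-106 \right)} + o = \frac{1}{\left(-106\right) \left(9 - 106\right)} + \frac{27940}{22729} = - \frac{1}{106 \left(-97\right)} + \frac{27940}{22729} = \left(- \frac{1}{106}\right) \left(- \frac{1}{97}\right) + \frac{27940}{22729} = \frac{1}{10282} + \frac{27940}{22729} = \frac{287301809}{233699578}$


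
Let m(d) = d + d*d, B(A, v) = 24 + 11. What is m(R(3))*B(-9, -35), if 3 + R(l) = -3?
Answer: 1050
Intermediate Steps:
B(A, v) = 35
R(l) = -6 (R(l) = -3 - 3 = -6)
m(d) = d + d**2
m(R(3))*B(-9, -35) = -6*(1 - 6)*35 = -6*(-5)*35 = 30*35 = 1050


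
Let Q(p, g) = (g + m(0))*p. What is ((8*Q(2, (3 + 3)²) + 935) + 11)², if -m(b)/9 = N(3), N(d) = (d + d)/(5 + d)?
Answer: 1999396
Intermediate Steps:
N(d) = 2*d/(5 + d) (N(d) = (2*d)/(5 + d) = 2*d/(5 + d))
m(b) = -27/4 (m(b) = -18*3/(5 + 3) = -18*3/8 = -9*¾ = -27/4)
Q(p, g) = p*(-27/4 + g) (Q(p, g) = (g - 27/4)*p = (-27/4 + g)*p = p*(-27/4 + g))
((8*Q(2, (3 + 3)²) + 935) + 11)² = ((8*((¼)*2*(-27 + 4*(3 + 3)²)) + 935) + 11)² = ((8*((¼)*2*(-27 + 4*6²)) + 935) + 11)² = ((8*((¼)*2*(-27 + 4*36)) + 935) + 11)² = ((8*((¼)*2*(-27 + 144)) + 935) + 11)² = ((8*((¼)*2*117) + 935) + 11)² = ((8*(117/2) + 935) + 11)² = ((468 + 935) + 11)² = (1403 + 11)² = 1414² = 1999396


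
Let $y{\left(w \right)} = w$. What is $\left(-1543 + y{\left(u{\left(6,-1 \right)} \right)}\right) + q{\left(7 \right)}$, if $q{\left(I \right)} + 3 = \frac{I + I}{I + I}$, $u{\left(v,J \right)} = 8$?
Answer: $-1537$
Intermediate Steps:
$q{\left(I \right)} = -2$ ($q{\left(I \right)} = -3 + \frac{I + I}{I + I} = -3 + \frac{2 I}{2 I} = -3 + 2 I \frac{1}{2 I} = -3 + 1 = -2$)
$\left(-1543 + y{\left(u{\left(6,-1 \right)} \right)}\right) + q{\left(7 \right)} = \left(-1543 + 8\right) - 2 = -1535 - 2 = -1537$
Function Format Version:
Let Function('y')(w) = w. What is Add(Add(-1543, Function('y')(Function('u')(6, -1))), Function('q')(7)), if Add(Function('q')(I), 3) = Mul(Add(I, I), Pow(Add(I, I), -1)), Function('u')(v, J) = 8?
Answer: -1537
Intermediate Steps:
Function('q')(I) = -2 (Function('q')(I) = Add(-3, Mul(Add(I, I), Pow(Add(I, I), -1))) = Add(-3, Mul(Mul(2, I), Pow(Mul(2, I), -1))) = Add(-3, Mul(Mul(2, I), Mul(Rational(1, 2), Pow(I, -1)))) = Add(-3, 1) = -2)
Add(Add(-1543, Function('y')(Function('u')(6, -1))), Function('q')(7)) = Add(Add(-1543, 8), -2) = Add(-1535, -2) = -1537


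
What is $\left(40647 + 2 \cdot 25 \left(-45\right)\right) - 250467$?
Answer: $-212070$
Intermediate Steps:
$\left(40647 + 2 \cdot 25 \left(-45\right)\right) - 250467 = \left(40647 + 50 \left(-45\right)\right) - 250467 = \left(40647 - 2250\right) - 250467 = 38397 - 250467 = -212070$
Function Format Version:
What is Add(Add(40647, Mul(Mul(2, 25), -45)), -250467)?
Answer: -212070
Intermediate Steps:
Add(Add(40647, Mul(Mul(2, 25), -45)), -250467) = Add(Add(40647, Mul(50, -45)), -250467) = Add(Add(40647, -2250), -250467) = Add(38397, -250467) = -212070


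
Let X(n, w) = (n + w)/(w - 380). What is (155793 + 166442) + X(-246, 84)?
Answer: 47690861/148 ≈ 3.2224e+5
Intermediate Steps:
X(n, w) = (n + w)/(-380 + w)
(155793 + 166442) + X(-246, 84) = (155793 + 166442) + (-246 + 84)/(-380 + 84) = 322235 - 162/(-296) = 322235 - 1/296*(-162) = 322235 + 81/148 = 47690861/148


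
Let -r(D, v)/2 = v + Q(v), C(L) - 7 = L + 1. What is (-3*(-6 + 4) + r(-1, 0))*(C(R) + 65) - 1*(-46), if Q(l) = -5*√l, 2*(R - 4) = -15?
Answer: 463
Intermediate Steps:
R = -7/2 (R = 4 + (½)*(-15) = 4 - 15/2 = -7/2 ≈ -3.5000)
C(L) = 8 + L (C(L) = 7 + (L + 1) = 7 + (1 + L) = 8 + L)
r(D, v) = -2*v + 10*√v (r(D, v) = -2*(v - 5*√v) = -2*v + 10*√v)
(-3*(-6 + 4) + r(-1, 0))*(C(R) + 65) - 1*(-46) = (-3*(-6 + 4) + (-2*0 + 10*√0))*((8 - 7/2) + 65) - 1*(-46) = (-3*(-2) + (0 + 10*0))*(9/2 + 65) + 46 = (6 + (0 + 0))*(139/2) + 46 = (6 + 0)*(139/2) + 46 = 6*(139/2) + 46 = 417 + 46 = 463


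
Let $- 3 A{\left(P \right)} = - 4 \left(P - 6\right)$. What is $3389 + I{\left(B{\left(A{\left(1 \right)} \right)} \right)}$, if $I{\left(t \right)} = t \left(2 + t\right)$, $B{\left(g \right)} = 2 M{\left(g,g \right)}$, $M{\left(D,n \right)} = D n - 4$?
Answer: $\frac{817597}{81} \approx 10094.0$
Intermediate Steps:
$A{\left(P \right)} = -8 + \frac{4 P}{3}$ ($A{\left(P \right)} = - \frac{\left(-4\right) \left(P - 6\right)}{3} = - \frac{\left(-4\right) \left(-6 + P\right)}{3} = - \frac{24 - 4 P}{3} = -8 + \frac{4 P}{3}$)
$M{\left(D,n \right)} = -4 + D n$
$B{\left(g \right)} = -8 + 2 g^{2}$ ($B{\left(g \right)} = 2 \left(-4 + g g\right) = 2 \left(-4 + g^{2}\right) = -8 + 2 g^{2}$)
$3389 + I{\left(B{\left(A{\left(1 \right)} \right)} \right)} = 3389 + \left(-8 + 2 \left(-8 + \frac{4}{3} \cdot 1\right)^{2}\right) \left(2 - \left(8 - 2 \left(-8 + \frac{4}{3} \cdot 1\right)^{2}\right)\right) = 3389 + \left(-8 + 2 \left(-8 + \frac{4}{3}\right)^{2}\right) \left(2 - \left(8 - 2 \left(-8 + \frac{4}{3}\right)^{2}\right)\right) = 3389 + \left(-8 + 2 \left(- \frac{20}{3}\right)^{2}\right) \left(2 - \left(8 - 2 \left(- \frac{20}{3}\right)^{2}\right)\right) = 3389 + \left(-8 + 2 \cdot \frac{400}{9}\right) \left(2 + \left(-8 + 2 \cdot \frac{400}{9}\right)\right) = 3389 + \left(-8 + \frac{800}{9}\right) \left(2 + \left(-8 + \frac{800}{9}\right)\right) = 3389 + \frac{728 \left(2 + \frac{728}{9}\right)}{9} = 3389 + \frac{728}{9} \cdot \frac{746}{9} = 3389 + \frac{543088}{81} = \frac{817597}{81}$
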